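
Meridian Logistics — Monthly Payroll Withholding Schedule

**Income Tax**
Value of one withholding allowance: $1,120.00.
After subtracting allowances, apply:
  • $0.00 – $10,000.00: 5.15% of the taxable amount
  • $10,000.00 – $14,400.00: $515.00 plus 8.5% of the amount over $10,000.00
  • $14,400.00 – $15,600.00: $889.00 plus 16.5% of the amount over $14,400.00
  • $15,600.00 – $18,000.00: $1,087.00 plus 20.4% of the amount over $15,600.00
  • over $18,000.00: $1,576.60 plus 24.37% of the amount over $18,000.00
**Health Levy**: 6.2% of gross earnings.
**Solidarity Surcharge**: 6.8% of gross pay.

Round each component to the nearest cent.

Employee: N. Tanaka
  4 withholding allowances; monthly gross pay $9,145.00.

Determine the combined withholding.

$1,429.10

Income Tax: taxable = $9,145.00 − 4×$1,120.00 = $4,665.00
  5.15% × $4,665.00 = $240.25
Health Levy: 6.2% × $9,145.00 = $566.99
Solidarity Surcharge: 6.8% × $9,145.00 = $621.86
Total: $240.25 + $566.99 + $621.86 = $1,429.10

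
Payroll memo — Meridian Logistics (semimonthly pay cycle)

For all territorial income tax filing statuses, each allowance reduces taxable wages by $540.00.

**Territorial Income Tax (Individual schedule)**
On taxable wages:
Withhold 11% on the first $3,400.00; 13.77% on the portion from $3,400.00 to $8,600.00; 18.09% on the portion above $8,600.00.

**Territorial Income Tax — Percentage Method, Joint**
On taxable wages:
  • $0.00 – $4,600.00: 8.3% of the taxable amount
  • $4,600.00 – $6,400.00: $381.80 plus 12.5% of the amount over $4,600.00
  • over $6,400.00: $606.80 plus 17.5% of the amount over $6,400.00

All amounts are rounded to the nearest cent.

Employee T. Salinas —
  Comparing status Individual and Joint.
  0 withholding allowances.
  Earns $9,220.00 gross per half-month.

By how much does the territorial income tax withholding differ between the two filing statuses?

$101.90

Territorial Income Tax (Individual): taxable = $9,220.00
  $1,090.04 + 18.09% × ($9,220.00 − $8,600.00) = $1,090.04 + 18.09% × $620.00 = $1,202.20
Territorial Income Tax (Joint): taxable = $9,220.00
  $606.80 + 17.5% × ($9,220.00 − $6,400.00) = $606.80 + 17.5% × $2,820.00 = $1,100.30
Difference: |$1,202.20 − $1,100.30| = $101.90 (higher under Individual)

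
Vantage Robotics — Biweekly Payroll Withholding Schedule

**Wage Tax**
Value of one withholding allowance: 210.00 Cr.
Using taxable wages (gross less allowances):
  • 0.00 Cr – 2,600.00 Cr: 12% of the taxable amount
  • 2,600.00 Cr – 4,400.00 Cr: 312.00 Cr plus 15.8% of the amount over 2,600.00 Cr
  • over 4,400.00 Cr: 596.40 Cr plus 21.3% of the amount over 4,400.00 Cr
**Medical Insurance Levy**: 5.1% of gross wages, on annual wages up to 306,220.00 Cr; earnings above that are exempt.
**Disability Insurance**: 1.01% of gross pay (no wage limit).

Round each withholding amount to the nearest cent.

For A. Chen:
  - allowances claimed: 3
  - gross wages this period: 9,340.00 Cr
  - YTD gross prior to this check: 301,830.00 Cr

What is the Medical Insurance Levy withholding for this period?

223.89 Cr

Medical Insurance Levy: cap 306,220.00 Cr − YTD 301,830.00 Cr = 4,390.00 Cr subject; 5.1% × 4,390.00 Cr = 223.89 Cr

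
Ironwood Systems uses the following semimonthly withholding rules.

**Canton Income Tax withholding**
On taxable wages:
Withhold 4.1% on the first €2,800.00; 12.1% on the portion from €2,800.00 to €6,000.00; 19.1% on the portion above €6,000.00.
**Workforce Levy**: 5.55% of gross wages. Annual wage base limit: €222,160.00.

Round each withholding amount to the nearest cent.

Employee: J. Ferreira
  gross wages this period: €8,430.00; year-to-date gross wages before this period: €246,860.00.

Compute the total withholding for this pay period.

€966.13

Canton Income Tax: taxable = €8,430.00
  €502.00 + 19.1% × (€8,430.00 − €6,000.00) = €502.00 + 19.1% × €2,430.00 = €966.13
Workforce Levy: YTD €246,860.00 ≥ cap €222,160.00 → €0.00
Total: €966.13 + €0.00 = €966.13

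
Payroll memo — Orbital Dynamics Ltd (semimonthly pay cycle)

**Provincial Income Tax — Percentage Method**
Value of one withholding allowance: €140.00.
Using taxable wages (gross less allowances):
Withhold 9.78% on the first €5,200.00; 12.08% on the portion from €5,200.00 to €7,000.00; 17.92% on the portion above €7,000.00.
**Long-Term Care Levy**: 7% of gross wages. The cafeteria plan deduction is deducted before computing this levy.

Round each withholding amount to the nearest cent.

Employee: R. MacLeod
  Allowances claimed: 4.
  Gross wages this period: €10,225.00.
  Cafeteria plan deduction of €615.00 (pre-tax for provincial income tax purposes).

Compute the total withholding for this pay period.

Provincial Income Tax: taxable = €10,225.00 − €615.00 − 4×€140.00 = €9,050.00
  €726.00 + 17.92% × (€9,050.00 − €7,000.00) = €726.00 + 17.92% × €2,050.00 = €1,093.36
Long-Term Care Levy: 7% × €9,610.00 = €672.70
Total: €1,093.36 + €672.70 = €1,766.06

€1,766.06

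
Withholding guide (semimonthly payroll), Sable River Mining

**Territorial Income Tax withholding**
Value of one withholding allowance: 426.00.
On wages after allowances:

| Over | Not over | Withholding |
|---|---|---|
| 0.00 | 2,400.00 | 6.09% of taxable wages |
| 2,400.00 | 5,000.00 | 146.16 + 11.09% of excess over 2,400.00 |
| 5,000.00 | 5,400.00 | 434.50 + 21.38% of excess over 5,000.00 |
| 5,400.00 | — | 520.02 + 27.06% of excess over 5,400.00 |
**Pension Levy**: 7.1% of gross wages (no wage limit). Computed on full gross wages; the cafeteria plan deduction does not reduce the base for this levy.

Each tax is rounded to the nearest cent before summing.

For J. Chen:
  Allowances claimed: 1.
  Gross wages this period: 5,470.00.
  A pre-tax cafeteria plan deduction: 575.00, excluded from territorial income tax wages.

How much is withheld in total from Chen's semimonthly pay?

763.98

Territorial Income Tax: taxable = 5,470.00 − 575.00 − 1×426.00 = 4,469.00
  146.16 + 11.09% × (4,469.00 − 2,400.00) = 146.16 + 11.09% × 2,069.00 = 375.61
Pension Levy: 7.1% × 5,470.00 = 388.37
Total: 375.61 + 388.37 = 763.98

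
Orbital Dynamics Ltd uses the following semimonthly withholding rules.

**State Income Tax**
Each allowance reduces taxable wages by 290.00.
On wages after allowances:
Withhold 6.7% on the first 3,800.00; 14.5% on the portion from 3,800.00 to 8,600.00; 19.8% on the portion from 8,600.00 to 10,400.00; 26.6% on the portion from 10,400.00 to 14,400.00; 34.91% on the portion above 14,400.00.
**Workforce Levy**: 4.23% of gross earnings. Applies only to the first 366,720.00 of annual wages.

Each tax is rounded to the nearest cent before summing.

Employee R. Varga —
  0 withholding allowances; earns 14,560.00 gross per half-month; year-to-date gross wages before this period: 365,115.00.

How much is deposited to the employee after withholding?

State Income Tax: taxable = 14,560.00
  2,371.00 + 34.91% × (14,560.00 − 14,400.00) = 2,371.00 + 34.91% × 160.00 = 2,426.86
Workforce Levy: cap 366,720.00 − YTD 365,115.00 = 1,605.00 subject; 4.23% × 1,605.00 = 67.89
Total withheld: 2,426.86 + 67.89 = 2,494.75
Net pay: 14,560.00 − 2,494.75 = 12,065.25

12,065.25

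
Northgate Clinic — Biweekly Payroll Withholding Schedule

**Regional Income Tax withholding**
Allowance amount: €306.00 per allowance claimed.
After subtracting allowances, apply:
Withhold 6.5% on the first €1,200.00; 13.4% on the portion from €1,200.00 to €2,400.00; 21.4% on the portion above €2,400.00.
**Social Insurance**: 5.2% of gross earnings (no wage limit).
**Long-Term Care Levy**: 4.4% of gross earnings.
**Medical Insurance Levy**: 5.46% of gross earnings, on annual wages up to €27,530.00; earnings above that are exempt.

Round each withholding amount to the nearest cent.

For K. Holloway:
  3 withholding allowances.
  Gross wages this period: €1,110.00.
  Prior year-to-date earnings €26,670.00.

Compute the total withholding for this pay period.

Regional Income Tax: taxable = €1,110.00 − 3×€306.00 = €192.00
  6.5% × €192.00 = €12.48
Social Insurance: 5.2% × €1,110.00 = €57.72
Long-Term Care Levy: 4.4% × €1,110.00 = €48.84
Medical Insurance Levy: cap €27,530.00 − YTD €26,670.00 = €860.00 subject; 5.46% × €860.00 = €46.96
Total: €12.48 + €57.72 + €48.84 + €46.96 = €166.00

€166.00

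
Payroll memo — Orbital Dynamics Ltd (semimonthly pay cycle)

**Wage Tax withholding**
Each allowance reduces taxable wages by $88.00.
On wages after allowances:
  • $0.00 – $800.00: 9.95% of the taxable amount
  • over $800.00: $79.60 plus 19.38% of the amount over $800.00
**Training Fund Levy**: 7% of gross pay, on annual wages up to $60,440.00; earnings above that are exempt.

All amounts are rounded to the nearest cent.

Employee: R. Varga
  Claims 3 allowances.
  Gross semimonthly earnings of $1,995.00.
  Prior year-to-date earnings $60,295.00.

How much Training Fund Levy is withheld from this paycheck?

Training Fund Levy: cap $60,440.00 − YTD $60,295.00 = $145.00 subject; 7% × $145.00 = $10.15

$10.15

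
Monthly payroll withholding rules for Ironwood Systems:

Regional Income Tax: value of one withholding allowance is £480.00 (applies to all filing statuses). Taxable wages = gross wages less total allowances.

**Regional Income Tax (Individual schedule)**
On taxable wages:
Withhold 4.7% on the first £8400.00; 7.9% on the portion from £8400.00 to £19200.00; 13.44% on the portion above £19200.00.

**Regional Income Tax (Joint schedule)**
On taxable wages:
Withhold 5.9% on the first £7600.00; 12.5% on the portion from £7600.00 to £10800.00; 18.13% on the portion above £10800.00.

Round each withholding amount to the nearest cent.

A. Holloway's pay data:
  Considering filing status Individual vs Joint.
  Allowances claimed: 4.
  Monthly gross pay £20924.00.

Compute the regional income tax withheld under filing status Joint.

Regional Income Tax (Joint): taxable = £20924.00 − 4×£480.00 = £19004.00
  £848.40 + 18.13% × (£19004.00 − £10800.00) = £848.40 + 18.13% × £8204.00 = £2335.79

£2335.79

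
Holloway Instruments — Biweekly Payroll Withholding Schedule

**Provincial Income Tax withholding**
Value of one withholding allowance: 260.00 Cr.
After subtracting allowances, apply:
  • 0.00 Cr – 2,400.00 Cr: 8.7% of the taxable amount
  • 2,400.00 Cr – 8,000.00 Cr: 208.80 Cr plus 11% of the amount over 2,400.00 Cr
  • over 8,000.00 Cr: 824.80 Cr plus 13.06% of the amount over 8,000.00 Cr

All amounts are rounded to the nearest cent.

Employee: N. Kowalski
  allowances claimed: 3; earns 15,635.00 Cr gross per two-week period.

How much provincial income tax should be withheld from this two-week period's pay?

Provincial Income Tax: taxable = 15,635.00 Cr − 3×260.00 Cr = 14,855.00 Cr
  824.80 Cr + 13.06% × (14,855.00 Cr − 8,000.00 Cr) = 824.80 Cr + 13.06% × 6,855.00 Cr = 1,720.06 Cr

1,720.06 Cr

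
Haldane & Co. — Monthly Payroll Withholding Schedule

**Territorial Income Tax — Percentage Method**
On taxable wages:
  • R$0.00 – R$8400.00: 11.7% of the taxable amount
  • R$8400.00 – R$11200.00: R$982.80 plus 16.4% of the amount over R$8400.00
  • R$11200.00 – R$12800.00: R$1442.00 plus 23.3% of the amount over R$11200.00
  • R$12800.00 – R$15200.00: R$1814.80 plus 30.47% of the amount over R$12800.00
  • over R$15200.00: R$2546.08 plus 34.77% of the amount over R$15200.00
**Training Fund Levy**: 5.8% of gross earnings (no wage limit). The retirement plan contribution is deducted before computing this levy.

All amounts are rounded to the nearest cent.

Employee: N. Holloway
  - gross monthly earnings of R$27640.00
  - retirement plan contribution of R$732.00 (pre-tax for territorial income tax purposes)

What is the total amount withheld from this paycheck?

Territorial Income Tax: taxable = R$27640.00 − R$732.00 = R$26908.00
  R$2546.08 + 34.77% × (R$26908.00 − R$15200.00) = R$2546.08 + 34.77% × R$11708.00 = R$6616.95
Training Fund Levy: 5.8% × R$26908.00 = R$1560.66
Total: R$6616.95 + R$1560.66 = R$8177.61

R$8177.61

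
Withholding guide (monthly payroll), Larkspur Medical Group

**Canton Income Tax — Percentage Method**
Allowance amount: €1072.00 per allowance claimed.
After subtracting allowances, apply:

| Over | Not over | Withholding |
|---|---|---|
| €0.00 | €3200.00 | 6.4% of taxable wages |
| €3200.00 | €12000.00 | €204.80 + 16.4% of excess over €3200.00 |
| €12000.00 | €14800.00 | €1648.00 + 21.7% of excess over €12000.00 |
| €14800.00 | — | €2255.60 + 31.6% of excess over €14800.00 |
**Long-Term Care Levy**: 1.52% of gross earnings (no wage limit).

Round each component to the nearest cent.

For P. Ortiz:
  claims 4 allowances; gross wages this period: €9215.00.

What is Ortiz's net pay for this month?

€8586.90

Canton Income Tax: taxable = €9215.00 − 4×€1072.00 = €4927.00
  €204.80 + 16.4% × (€4927.00 − €3200.00) = €204.80 + 16.4% × €1727.00 = €488.03
Long-Term Care Levy: 1.52% × €9215.00 = €140.07
Total withheld: €488.03 + €140.07 = €628.10
Net pay: €9215.00 − €628.10 = €8586.90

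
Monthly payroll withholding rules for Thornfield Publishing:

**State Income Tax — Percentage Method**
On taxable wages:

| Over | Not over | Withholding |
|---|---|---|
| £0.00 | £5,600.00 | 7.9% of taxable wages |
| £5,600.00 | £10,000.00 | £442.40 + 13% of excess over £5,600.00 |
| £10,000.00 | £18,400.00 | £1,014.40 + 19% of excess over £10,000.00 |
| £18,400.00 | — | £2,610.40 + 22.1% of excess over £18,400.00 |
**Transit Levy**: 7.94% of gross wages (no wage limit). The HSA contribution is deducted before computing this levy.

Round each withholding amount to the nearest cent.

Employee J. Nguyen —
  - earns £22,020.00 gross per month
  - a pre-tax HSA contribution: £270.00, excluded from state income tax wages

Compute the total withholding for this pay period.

State Income Tax: taxable = £22,020.00 − £270.00 = £21,750.00
  £2,610.40 + 22.1% × (£21,750.00 − £18,400.00) = £2,610.40 + 22.1% × £3,350.00 = £3,350.75
Transit Levy: 7.94% × £21,750.00 = £1,726.95
Total: £3,350.75 + £1,726.95 = £5,077.70

£5,077.70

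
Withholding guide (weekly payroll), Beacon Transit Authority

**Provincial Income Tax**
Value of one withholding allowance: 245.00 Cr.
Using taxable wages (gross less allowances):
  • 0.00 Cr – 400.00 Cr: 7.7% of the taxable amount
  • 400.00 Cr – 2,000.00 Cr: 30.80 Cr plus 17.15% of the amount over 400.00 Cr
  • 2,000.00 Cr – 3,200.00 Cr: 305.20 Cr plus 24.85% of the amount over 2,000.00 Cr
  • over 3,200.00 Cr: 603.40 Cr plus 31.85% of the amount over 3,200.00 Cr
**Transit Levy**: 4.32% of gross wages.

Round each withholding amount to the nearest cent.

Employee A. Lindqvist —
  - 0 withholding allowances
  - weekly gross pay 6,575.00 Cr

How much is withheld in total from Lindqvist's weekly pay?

1,962.38 Cr

Provincial Income Tax: taxable = 6,575.00 Cr
  603.40 Cr + 31.85% × (6,575.00 Cr − 3,200.00 Cr) = 603.40 Cr + 31.85% × 3,375.00 Cr = 1,678.34 Cr
Transit Levy: 4.32% × 6,575.00 Cr = 284.04 Cr
Total: 1,678.34 Cr + 284.04 Cr = 1,962.38 Cr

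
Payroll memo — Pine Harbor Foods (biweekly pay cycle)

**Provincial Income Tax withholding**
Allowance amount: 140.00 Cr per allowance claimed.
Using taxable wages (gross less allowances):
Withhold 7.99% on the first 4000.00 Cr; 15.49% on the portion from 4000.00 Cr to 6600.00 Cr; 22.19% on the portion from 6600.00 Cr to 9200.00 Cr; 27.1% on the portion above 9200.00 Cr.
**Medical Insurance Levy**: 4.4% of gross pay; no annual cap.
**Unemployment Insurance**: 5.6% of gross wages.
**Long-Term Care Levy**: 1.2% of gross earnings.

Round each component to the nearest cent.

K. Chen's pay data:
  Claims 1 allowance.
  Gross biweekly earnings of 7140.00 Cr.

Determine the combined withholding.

Provincial Income Tax: taxable = 7140.00 Cr − 1×140.00 Cr = 7000.00 Cr
  722.34 Cr + 22.19% × (7000.00 Cr − 6600.00 Cr) = 722.34 Cr + 22.19% × 400.00 Cr = 811.10 Cr
Medical Insurance Levy: 4.4% × 7140.00 Cr = 314.16 Cr
Unemployment Insurance: 5.6% × 7140.00 Cr = 399.84 Cr
Long-Term Care Levy: 1.2% × 7140.00 Cr = 85.68 Cr
Total: 811.10 Cr + 314.16 Cr + 399.84 Cr + 85.68 Cr = 1610.78 Cr

1610.78 Cr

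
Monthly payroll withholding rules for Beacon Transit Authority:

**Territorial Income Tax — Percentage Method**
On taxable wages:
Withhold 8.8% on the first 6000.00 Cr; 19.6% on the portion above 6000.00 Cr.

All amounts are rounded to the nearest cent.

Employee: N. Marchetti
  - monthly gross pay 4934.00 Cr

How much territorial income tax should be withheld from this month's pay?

434.19 Cr

Territorial Income Tax: taxable = 4934.00 Cr
  8.8% × 4934.00 Cr = 434.19 Cr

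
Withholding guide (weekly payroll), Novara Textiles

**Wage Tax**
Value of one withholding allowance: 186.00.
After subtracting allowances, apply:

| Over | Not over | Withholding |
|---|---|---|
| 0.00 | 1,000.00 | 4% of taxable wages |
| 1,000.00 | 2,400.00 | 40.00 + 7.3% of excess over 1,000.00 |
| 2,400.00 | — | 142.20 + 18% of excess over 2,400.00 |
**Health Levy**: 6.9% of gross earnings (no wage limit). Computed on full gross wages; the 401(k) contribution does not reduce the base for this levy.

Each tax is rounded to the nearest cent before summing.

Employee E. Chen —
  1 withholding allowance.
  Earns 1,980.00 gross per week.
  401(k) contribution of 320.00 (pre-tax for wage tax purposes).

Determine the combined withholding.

Wage Tax: taxable = 1,980.00 − 320.00 − 1×186.00 = 1,474.00
  40.00 + 7.3% × (1,474.00 − 1,000.00) = 40.00 + 7.3% × 474.00 = 74.60
Health Levy: 6.9% × 1,980.00 = 136.62
Total: 74.60 + 136.62 = 211.22

211.22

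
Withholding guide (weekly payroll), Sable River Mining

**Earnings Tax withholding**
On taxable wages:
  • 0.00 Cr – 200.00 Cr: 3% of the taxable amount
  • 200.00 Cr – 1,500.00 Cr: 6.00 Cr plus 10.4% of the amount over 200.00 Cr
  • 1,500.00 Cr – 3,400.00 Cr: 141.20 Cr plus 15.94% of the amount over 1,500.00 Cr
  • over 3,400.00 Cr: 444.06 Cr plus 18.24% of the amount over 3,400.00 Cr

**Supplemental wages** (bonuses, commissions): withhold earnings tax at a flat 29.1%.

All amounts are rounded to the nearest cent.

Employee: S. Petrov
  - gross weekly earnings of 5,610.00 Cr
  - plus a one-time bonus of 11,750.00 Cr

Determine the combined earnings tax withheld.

Earnings Tax: taxable = 5,610.00 Cr
  444.06 Cr + 18.24% × (5,610.00 Cr − 3,400.00 Cr) = 444.06 Cr + 18.24% × 2,210.00 Cr = 847.16 Cr
Supplemental (29.1% flat on bonus): 29.1% × 11,750.00 Cr = 3,419.25 Cr
Total earnings tax: 847.16 Cr + 3,419.25 Cr = 4,266.41 Cr

4,266.41 Cr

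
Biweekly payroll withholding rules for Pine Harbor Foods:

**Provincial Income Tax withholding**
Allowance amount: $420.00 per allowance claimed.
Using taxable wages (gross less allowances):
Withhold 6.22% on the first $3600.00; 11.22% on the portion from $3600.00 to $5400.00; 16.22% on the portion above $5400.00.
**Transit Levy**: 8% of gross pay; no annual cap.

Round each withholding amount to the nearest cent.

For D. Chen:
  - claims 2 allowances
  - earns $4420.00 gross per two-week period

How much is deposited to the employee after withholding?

$3843.72

Provincial Income Tax: taxable = $4420.00 − 2×$420.00 = $3580.00
  6.22% × $3580.00 = $222.68
Transit Levy: 8% × $4420.00 = $353.60
Total withheld: $222.68 + $353.60 = $576.28
Net pay: $4420.00 − $576.28 = $3843.72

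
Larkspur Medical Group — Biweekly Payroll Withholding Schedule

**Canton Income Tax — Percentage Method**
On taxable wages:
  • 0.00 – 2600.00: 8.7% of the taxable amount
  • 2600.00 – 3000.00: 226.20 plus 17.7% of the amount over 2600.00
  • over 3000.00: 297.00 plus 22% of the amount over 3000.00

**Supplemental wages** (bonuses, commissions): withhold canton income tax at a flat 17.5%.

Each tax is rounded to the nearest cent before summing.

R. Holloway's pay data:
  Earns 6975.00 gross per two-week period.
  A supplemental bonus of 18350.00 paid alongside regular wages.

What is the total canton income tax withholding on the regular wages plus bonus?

4382.75

Canton Income Tax: taxable = 6975.00
  297.00 + 22% × (6975.00 − 3000.00) = 297.00 + 22% × 3975.00 = 1171.50
Supplemental (17.5% flat on bonus): 17.5% × 18350.00 = 3211.25
Total canton income tax: 1171.50 + 3211.25 = 4382.75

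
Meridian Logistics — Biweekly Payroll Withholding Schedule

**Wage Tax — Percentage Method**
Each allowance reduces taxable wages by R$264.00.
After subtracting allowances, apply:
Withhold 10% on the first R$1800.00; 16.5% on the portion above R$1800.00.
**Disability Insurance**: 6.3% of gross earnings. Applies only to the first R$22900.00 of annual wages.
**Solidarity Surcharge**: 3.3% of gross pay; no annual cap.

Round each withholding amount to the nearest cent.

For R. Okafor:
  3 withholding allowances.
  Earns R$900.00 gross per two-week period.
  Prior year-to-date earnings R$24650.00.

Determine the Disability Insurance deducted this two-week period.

R$0.00

Disability Insurance: YTD R$24650.00 ≥ cap R$22900.00 → R$0.00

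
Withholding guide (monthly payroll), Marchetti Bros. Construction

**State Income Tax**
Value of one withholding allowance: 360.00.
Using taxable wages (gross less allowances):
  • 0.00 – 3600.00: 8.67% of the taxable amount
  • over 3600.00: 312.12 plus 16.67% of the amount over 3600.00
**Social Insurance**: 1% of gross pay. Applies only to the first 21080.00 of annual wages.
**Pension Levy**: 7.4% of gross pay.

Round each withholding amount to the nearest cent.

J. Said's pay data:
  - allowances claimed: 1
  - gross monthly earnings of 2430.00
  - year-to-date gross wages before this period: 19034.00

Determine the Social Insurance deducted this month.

Social Insurance: cap 21080.00 − YTD 19034.00 = 2046.00 subject; 1% × 2046.00 = 20.46

20.46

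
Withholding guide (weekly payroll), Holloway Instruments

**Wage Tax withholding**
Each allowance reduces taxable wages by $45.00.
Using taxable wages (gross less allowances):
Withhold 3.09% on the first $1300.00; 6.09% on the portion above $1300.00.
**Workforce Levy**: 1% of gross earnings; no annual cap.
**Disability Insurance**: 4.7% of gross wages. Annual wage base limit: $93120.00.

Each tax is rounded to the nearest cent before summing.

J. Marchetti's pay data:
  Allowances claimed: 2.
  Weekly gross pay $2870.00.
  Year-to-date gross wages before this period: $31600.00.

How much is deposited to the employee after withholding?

Wage Tax: taxable = $2870.00 − 2×$45.00 = $2780.00
  $40.17 + 6.09% × ($2780.00 − $1300.00) = $40.17 + 6.09% × $1480.00 = $130.30
Workforce Levy: 1% × $2870.00 = $28.70
Disability Insurance: 4.7% × $2870.00 = $134.89
Total withheld: $130.30 + $28.70 + $134.89 = $293.89
Net pay: $2870.00 − $293.89 = $2576.11

$2576.11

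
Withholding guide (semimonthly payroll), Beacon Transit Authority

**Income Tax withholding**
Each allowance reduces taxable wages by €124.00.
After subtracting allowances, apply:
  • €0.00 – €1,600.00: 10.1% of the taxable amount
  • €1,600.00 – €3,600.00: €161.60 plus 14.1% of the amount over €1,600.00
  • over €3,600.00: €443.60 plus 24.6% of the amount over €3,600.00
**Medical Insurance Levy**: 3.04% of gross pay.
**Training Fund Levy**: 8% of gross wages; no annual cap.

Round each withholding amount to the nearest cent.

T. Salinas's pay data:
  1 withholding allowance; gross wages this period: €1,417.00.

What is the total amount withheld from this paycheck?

€287.03

Income Tax: taxable = €1,417.00 − 1×€124.00 = €1,293.00
  10.1% × €1,293.00 = €130.59
Medical Insurance Levy: 3.04% × €1,417.00 = €43.08
Training Fund Levy: 8% × €1,417.00 = €113.36
Total: €130.59 + €43.08 + €113.36 = €287.03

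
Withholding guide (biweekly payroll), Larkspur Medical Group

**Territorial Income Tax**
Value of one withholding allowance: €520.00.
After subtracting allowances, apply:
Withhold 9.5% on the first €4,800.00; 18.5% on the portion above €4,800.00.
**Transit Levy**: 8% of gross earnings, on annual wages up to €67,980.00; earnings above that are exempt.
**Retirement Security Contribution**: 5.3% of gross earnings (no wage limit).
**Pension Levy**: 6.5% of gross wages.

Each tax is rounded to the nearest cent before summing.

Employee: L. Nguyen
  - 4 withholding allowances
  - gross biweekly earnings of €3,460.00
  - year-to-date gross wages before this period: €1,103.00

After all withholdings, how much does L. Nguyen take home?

€2,643.82

Territorial Income Tax: taxable = €3,460.00 − 4×€520.00 = €1,380.00
  9.5% × €1,380.00 = €131.10
Transit Levy: 8% × €3,460.00 = €276.80
Retirement Security Contribution: 5.3% × €3,460.00 = €183.38
Pension Levy: 6.5% × €3,460.00 = €224.90
Total withheld: €131.10 + €276.80 + €183.38 + €224.90 = €816.18
Net pay: €3,460.00 − €816.18 = €2,643.82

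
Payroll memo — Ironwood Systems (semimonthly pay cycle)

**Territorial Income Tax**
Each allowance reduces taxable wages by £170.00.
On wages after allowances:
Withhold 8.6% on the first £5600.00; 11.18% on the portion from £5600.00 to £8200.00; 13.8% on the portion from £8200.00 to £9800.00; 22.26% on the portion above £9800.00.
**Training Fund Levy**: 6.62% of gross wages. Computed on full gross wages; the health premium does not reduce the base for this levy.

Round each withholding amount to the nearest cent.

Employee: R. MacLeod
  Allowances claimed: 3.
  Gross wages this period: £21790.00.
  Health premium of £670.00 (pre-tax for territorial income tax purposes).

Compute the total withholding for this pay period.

£4841.89

Territorial Income Tax: taxable = £21790.00 − £670.00 − 3×£170.00 = £20610.00
  £993.08 + 22.26% × (£20610.00 − £9800.00) = £993.08 + 22.26% × £10810.00 = £3399.39
Training Fund Levy: 6.62% × £21790.00 = £1442.50
Total: £3399.39 + £1442.50 = £4841.89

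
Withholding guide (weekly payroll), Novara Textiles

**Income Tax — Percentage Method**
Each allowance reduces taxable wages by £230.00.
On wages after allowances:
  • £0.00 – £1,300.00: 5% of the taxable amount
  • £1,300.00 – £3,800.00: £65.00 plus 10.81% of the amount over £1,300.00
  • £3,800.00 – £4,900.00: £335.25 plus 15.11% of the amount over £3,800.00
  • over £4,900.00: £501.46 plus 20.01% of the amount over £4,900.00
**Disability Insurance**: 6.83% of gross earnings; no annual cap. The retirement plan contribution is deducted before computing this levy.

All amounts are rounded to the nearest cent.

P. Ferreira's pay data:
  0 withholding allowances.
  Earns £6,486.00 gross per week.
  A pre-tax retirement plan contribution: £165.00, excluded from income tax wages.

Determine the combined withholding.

Income Tax: taxable = £6,486.00 − £165.00 = £6,321.00
  £501.46 + 20.01% × (£6,321.00 − £4,900.00) = £501.46 + 20.01% × £1,421.00 = £785.80
Disability Insurance: 6.83% × £6,321.00 = £431.72
Total: £785.80 + £431.72 = £1,217.52

£1,217.52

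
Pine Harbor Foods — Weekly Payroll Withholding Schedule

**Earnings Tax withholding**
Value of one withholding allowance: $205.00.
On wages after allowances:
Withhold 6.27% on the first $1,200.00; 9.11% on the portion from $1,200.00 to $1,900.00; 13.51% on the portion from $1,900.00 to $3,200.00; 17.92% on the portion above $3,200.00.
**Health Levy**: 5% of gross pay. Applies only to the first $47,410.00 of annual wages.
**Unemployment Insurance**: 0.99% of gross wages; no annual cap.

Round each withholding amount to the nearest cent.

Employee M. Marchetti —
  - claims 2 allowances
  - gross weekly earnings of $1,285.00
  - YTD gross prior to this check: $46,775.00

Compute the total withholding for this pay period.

Earnings Tax: taxable = $1,285.00 − 2×$205.00 = $875.00
  6.27% × $875.00 = $54.86
Health Levy: cap $47,410.00 − YTD $46,775.00 = $635.00 subject; 5% × $635.00 = $31.75
Unemployment Insurance: 0.99% × $1,285.00 = $12.72
Total: $54.86 + $31.75 + $12.72 = $99.33

$99.33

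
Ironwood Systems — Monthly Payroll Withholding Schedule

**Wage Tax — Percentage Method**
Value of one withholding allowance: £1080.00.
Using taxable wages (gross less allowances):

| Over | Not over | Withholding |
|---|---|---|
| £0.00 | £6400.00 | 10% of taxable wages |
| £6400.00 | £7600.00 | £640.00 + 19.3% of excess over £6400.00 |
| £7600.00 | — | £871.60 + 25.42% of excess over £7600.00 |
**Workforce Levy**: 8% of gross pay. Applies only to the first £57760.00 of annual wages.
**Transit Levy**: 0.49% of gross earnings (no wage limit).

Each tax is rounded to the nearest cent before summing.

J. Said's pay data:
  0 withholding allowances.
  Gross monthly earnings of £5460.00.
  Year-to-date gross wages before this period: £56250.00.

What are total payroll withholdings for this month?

Wage Tax: taxable = £5460.00
  10% × £5460.00 = £546.00
Workforce Levy: cap £57760.00 − YTD £56250.00 = £1510.00 subject; 8% × £1510.00 = £120.80
Transit Levy: 0.49% × £5460.00 = £26.75
Total: £546.00 + £120.80 + £26.75 = £693.55

£693.55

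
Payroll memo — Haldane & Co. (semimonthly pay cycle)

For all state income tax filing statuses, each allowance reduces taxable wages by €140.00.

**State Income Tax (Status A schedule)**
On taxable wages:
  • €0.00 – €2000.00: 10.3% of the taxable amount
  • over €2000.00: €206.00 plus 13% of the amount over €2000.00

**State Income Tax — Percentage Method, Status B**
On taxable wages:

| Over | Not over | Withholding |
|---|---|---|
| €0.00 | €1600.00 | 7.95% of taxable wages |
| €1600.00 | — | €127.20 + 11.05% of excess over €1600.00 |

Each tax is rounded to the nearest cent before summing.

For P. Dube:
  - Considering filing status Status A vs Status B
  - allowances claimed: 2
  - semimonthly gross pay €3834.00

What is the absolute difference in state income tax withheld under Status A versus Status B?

€64.90

State Income Tax (Status A): taxable = €3834.00 − 2×€140.00 = €3554.00
  €206.00 + 13% × (€3554.00 − €2000.00) = €206.00 + 13% × €1554.00 = €408.02
State Income Tax (Status B): taxable = €3834.00 − 2×€140.00 = €3554.00
  €127.20 + 11.05% × (€3554.00 − €1600.00) = €127.20 + 11.05% × €1954.00 = €343.12
Difference: |€408.02 − €343.12| = €64.90 (higher under Status A)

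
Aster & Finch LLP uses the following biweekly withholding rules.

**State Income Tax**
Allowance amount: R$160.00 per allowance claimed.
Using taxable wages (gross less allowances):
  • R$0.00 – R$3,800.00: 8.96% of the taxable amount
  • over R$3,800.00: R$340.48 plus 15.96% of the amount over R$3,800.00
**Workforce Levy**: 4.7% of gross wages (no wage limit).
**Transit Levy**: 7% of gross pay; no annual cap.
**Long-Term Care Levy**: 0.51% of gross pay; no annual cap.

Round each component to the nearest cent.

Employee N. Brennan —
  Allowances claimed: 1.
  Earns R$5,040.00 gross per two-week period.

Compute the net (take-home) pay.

R$3,911.77

State Income Tax: taxable = R$5,040.00 − 1×R$160.00 = R$4,880.00
  R$340.48 + 15.96% × (R$4,880.00 − R$3,800.00) = R$340.48 + 15.96% × R$1,080.00 = R$512.85
Workforce Levy: 4.7% × R$5,040.00 = R$236.88
Transit Levy: 7% × R$5,040.00 = R$352.80
Long-Term Care Levy: 0.51% × R$5,040.00 = R$25.70
Total withheld: R$512.85 + R$236.88 + R$352.80 + R$25.70 = R$1,128.23
Net pay: R$5,040.00 − R$1,128.23 = R$3,911.77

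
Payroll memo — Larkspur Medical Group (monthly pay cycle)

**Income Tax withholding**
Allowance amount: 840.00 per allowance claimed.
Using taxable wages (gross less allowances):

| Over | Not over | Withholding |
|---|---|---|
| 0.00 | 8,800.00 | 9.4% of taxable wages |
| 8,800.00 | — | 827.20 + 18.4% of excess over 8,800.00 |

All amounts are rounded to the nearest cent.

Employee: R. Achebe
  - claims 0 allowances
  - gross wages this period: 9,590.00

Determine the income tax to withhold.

972.56

Income Tax: taxable = 9,590.00
  827.20 + 18.4% × (9,590.00 − 8,800.00) = 827.20 + 18.4% × 790.00 = 972.56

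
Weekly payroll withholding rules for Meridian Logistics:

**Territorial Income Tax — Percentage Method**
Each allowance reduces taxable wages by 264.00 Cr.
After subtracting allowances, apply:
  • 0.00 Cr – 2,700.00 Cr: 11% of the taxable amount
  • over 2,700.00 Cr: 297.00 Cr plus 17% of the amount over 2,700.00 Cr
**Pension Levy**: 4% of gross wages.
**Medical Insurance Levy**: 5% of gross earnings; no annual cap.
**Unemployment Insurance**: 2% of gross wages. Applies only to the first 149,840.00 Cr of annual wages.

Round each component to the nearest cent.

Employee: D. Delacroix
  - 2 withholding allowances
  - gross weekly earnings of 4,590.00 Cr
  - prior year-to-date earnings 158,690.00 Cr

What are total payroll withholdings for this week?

Territorial Income Tax: taxable = 4,590.00 Cr − 2×264.00 Cr = 4,062.00 Cr
  297.00 Cr + 17% × (4,062.00 Cr − 2,700.00 Cr) = 297.00 Cr + 17% × 1,362.00 Cr = 528.54 Cr
Pension Levy: 4% × 4,590.00 Cr = 183.60 Cr
Medical Insurance Levy: 5% × 4,590.00 Cr = 229.50 Cr
Unemployment Insurance: YTD 158,690.00 Cr ≥ cap 149,840.00 Cr → 0.00 Cr
Total: 528.54 Cr + 183.60 Cr + 229.50 Cr + 0.00 Cr = 941.64 Cr

941.64 Cr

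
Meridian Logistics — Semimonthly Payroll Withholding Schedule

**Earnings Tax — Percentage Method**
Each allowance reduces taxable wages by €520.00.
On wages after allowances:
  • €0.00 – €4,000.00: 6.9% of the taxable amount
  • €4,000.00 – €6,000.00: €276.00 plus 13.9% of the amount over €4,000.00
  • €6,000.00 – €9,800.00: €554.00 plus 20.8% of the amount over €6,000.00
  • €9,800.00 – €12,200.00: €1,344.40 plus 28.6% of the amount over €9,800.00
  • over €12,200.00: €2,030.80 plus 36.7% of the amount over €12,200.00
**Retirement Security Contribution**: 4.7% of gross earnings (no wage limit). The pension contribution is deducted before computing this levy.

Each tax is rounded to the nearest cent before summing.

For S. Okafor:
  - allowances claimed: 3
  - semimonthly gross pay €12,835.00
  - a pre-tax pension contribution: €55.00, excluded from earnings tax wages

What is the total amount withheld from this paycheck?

Earnings Tax: taxable = €12,835.00 − €55.00 − 3×€520.00 = €11,220.00
  €1,344.40 + 28.6% × (€11,220.00 − €9,800.00) = €1,344.40 + 28.6% × €1,420.00 = €1,750.52
Retirement Security Contribution: 4.7% × €12,780.00 = €600.66
Total: €1,750.52 + €600.66 = €2,351.18

€2,351.18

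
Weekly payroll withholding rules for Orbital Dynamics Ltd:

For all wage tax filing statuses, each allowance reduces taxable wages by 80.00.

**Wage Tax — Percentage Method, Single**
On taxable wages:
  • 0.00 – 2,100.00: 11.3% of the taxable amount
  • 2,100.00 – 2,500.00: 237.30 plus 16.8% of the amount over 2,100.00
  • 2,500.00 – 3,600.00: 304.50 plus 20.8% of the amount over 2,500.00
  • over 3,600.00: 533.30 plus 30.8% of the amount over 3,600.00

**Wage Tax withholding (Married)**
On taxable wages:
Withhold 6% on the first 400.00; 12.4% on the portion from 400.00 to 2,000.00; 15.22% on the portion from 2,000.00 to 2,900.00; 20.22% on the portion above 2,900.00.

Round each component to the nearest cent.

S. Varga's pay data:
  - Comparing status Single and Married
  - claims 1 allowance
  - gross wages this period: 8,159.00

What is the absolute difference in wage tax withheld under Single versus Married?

506.26

Wage Tax (Single): taxable = 8,159.00 − 1×80.00 = 8,079.00
  533.30 + 30.8% × (8,079.00 − 3,600.00) = 533.30 + 30.8% × 4,479.00 = 1,912.83
Wage Tax (Married): taxable = 8,159.00 − 1×80.00 = 8,079.00
  359.38 + 20.22% × (8,079.00 − 2,900.00) = 359.38 + 20.22% × 5,179.00 = 1,406.57
Difference: |1,912.83 − 1,406.57| = 506.26 (higher under Single)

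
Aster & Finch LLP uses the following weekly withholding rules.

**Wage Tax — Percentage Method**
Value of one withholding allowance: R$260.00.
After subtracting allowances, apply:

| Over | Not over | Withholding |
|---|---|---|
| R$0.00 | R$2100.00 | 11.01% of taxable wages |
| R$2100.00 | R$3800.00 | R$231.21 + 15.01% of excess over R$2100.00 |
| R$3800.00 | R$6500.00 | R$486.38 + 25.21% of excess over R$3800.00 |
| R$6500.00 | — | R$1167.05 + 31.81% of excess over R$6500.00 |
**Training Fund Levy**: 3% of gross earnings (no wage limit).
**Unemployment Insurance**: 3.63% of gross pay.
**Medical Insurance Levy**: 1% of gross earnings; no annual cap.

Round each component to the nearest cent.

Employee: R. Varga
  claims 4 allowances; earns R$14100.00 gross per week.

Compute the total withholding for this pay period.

Wage Tax: taxable = R$14100.00 − 4×R$260.00 = R$13060.00
  R$1167.05 + 31.81% × (R$13060.00 − R$6500.00) = R$1167.05 + 31.81% × R$6560.00 = R$3253.79
Training Fund Levy: 3% × R$14100.00 = R$423.00
Unemployment Insurance: 3.63% × R$14100.00 = R$511.83
Medical Insurance Levy: 1% × R$14100.00 = R$141.00
Total: R$3253.79 + R$423.00 + R$511.83 + R$141.00 = R$4329.62

R$4329.62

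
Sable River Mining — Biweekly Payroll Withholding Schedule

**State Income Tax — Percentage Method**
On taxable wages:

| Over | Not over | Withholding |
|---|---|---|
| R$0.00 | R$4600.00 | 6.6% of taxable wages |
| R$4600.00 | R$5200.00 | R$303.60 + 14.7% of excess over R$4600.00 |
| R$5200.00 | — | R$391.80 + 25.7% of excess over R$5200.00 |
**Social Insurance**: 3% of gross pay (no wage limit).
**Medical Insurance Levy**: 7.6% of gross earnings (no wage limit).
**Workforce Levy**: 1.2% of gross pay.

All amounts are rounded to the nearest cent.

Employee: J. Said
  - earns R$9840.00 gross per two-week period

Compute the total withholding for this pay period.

R$2745.40

State Income Tax: taxable = R$9840.00
  R$391.80 + 25.7% × (R$9840.00 − R$5200.00) = R$391.80 + 25.7% × R$4640.00 = R$1584.28
Social Insurance: 3% × R$9840.00 = R$295.20
Medical Insurance Levy: 7.6% × R$9840.00 = R$747.84
Workforce Levy: 1.2% × R$9840.00 = R$118.08
Total: R$1584.28 + R$295.20 + R$747.84 + R$118.08 = R$2745.40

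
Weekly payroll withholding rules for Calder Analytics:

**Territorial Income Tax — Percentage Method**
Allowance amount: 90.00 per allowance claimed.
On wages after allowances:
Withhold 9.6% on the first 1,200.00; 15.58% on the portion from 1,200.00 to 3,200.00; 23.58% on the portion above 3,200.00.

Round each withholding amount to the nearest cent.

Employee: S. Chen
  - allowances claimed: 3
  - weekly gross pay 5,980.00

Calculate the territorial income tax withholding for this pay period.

1,018.66

Territorial Income Tax: taxable = 5,980.00 − 3×90.00 = 5,710.00
  426.80 + 23.58% × (5,710.00 − 3,200.00) = 426.80 + 23.58% × 2,510.00 = 1,018.66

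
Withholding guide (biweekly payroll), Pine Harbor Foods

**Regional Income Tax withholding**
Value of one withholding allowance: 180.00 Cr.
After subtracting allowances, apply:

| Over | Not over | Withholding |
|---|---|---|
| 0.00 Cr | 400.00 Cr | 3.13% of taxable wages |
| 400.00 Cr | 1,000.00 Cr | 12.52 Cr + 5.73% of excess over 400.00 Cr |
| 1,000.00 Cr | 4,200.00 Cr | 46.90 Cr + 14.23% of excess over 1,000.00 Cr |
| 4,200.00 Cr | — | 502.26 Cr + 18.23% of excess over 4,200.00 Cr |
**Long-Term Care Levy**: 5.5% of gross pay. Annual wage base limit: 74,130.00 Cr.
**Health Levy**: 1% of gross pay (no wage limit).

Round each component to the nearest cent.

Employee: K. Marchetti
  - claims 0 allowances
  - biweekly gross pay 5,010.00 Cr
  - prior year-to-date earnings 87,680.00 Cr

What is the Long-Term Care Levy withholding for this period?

0.00 Cr

Long-Term Care Levy: YTD 87,680.00 Cr ≥ cap 74,130.00 Cr → 0.00 Cr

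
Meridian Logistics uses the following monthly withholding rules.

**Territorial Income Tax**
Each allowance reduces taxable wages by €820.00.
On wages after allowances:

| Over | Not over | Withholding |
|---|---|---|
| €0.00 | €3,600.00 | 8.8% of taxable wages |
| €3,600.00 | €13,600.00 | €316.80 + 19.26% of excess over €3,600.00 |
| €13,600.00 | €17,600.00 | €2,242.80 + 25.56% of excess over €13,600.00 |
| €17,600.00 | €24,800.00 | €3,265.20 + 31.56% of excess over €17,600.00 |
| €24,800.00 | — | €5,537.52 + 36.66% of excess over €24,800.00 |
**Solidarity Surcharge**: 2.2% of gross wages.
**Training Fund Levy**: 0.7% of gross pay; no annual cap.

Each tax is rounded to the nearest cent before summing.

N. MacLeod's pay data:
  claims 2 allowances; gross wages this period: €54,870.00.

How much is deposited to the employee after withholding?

Territorial Income Tax: taxable = €54,870.00 − 2×€820.00 = €53,230.00
  €5,537.52 + 36.66% × (€53,230.00 − €24,800.00) = €5,537.52 + 36.66% × €28,430.00 = €15,959.96
Solidarity Surcharge: 2.2% × €54,870.00 = €1,207.14
Training Fund Levy: 0.7% × €54,870.00 = €384.09
Total withheld: €15,959.96 + €1,207.14 + €384.09 = €17,551.19
Net pay: €54,870.00 − €17,551.19 = €37,318.81

€37,318.81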